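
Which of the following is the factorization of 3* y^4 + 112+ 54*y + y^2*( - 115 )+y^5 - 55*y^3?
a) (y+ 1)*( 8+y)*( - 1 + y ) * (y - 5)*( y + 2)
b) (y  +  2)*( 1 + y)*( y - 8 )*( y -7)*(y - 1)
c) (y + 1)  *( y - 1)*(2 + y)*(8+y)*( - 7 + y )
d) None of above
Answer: c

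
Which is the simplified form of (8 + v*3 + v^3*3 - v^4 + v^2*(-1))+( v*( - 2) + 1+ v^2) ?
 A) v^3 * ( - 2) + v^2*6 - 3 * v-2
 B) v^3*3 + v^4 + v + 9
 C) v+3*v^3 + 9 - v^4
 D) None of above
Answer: C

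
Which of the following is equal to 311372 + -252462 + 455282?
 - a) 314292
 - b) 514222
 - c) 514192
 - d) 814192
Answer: c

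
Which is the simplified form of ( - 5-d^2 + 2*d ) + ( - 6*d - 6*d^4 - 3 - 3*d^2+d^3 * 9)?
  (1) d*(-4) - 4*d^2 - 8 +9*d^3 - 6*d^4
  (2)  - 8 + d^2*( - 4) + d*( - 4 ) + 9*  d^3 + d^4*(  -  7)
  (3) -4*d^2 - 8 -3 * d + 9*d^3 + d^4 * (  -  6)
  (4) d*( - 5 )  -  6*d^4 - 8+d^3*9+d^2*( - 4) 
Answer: 1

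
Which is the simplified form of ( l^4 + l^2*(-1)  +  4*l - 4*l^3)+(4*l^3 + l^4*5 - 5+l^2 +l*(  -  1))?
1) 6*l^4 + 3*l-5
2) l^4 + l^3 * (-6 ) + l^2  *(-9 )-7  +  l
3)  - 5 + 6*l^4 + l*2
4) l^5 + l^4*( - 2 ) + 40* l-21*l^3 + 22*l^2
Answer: 1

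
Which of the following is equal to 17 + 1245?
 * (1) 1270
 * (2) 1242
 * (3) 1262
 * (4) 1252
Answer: 3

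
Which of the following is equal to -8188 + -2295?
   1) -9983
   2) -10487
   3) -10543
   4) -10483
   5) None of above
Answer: 4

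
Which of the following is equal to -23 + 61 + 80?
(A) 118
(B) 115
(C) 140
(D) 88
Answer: A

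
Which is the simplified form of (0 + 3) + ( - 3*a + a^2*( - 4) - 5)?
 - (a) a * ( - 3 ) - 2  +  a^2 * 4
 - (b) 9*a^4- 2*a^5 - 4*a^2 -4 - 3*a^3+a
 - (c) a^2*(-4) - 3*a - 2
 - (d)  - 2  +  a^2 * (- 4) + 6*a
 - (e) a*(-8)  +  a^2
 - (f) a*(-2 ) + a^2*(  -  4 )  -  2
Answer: c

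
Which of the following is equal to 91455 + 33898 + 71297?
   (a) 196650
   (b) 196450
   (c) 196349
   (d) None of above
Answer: a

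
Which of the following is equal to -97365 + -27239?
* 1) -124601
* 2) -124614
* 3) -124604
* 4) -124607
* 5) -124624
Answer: 3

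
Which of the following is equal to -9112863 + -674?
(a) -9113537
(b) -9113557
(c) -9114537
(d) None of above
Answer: a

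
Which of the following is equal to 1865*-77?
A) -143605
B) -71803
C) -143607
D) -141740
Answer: A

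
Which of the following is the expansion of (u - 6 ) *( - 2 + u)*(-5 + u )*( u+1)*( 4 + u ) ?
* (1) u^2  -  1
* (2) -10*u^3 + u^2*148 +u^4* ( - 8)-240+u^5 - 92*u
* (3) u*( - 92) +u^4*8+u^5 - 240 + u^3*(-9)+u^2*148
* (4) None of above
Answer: 4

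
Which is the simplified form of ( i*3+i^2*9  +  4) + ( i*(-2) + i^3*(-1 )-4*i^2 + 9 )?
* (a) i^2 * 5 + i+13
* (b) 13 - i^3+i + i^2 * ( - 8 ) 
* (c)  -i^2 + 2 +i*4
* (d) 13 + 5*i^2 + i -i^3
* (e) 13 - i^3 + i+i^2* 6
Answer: d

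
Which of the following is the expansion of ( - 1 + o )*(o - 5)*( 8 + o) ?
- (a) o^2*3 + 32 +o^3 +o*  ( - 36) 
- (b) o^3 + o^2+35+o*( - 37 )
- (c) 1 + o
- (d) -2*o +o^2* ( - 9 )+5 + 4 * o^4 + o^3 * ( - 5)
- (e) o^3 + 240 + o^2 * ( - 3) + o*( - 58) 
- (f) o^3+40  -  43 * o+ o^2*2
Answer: f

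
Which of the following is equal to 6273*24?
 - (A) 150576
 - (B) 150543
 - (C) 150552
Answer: C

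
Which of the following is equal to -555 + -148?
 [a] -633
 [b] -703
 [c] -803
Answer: b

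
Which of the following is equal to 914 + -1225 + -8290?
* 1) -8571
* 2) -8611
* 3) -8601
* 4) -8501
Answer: 3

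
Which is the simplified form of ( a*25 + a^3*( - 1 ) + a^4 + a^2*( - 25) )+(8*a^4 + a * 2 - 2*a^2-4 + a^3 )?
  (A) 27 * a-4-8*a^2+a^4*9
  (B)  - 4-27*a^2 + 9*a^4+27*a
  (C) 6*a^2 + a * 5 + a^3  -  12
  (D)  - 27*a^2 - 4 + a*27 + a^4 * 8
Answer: B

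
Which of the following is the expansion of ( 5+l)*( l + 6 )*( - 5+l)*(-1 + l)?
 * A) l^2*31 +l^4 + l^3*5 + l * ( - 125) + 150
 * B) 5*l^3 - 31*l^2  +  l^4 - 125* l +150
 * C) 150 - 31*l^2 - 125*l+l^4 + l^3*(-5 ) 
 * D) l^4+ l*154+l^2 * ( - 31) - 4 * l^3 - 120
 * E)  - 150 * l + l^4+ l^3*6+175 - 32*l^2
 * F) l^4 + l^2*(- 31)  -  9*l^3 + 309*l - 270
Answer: B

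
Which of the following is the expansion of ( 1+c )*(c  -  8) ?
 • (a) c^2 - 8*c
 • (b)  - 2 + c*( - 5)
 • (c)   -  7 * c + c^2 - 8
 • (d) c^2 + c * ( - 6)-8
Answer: c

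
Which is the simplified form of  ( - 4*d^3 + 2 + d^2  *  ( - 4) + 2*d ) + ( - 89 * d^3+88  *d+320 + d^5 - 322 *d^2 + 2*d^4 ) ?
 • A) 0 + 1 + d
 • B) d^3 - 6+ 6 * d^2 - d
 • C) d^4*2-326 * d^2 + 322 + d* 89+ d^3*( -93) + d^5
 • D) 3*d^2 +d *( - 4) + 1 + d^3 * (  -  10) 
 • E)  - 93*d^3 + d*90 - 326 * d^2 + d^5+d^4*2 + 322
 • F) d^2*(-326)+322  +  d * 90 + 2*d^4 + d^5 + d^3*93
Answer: E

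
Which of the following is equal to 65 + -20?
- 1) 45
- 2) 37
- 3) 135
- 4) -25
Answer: 1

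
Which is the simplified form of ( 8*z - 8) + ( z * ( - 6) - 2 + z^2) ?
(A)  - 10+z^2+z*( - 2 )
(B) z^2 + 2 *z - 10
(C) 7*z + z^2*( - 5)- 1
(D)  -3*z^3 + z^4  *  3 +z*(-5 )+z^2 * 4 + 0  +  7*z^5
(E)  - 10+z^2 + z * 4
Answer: B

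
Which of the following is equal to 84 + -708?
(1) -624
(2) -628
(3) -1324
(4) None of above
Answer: 1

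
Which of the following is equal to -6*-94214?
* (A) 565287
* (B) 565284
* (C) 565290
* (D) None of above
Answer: B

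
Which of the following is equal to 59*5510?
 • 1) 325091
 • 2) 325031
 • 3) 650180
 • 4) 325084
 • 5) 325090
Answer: 5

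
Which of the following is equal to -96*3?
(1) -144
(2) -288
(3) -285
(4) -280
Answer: 2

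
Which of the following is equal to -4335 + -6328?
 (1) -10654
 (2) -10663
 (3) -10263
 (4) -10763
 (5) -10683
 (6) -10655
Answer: 2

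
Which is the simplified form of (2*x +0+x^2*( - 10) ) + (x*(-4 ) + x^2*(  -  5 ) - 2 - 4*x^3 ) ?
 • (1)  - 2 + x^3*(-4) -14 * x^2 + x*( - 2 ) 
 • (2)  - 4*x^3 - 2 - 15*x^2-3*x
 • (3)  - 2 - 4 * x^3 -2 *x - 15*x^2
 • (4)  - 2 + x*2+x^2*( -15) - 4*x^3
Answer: 3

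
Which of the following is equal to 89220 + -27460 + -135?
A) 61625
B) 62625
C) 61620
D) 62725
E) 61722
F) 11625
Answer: A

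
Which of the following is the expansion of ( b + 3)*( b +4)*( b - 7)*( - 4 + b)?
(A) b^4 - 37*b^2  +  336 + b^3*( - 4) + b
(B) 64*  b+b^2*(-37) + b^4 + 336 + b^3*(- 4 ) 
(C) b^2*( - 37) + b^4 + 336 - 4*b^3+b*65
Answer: B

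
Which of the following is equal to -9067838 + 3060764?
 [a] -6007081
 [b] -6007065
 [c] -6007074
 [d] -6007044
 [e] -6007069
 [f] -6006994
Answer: c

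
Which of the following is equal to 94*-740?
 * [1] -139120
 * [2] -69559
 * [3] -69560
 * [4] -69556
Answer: 3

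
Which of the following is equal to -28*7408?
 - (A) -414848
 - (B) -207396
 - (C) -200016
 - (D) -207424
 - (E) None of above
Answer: D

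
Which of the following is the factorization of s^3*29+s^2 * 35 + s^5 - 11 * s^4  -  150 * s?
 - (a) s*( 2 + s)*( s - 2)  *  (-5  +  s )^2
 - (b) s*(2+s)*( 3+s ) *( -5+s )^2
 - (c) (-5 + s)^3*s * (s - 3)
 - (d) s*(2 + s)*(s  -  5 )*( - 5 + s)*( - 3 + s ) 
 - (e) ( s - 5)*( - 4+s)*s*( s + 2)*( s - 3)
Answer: d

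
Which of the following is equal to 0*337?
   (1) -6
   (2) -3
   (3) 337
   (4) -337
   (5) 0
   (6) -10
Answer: 5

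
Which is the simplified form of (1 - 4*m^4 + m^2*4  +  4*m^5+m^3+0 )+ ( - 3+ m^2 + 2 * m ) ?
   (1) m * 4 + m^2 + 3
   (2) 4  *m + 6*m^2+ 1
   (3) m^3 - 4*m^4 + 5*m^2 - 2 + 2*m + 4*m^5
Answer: 3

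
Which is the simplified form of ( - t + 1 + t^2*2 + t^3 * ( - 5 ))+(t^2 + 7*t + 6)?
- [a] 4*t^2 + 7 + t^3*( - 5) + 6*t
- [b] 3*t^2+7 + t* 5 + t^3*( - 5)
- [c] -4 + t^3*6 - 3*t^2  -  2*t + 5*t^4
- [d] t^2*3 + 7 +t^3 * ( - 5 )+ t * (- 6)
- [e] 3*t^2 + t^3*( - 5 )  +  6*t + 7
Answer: e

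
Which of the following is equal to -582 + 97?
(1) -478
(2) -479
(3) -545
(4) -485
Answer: 4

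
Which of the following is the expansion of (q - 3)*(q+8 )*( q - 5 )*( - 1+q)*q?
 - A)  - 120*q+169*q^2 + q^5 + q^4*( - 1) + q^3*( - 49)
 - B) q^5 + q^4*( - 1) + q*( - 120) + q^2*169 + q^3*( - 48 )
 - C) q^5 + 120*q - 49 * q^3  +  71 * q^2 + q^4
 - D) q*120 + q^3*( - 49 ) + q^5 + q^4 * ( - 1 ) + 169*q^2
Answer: A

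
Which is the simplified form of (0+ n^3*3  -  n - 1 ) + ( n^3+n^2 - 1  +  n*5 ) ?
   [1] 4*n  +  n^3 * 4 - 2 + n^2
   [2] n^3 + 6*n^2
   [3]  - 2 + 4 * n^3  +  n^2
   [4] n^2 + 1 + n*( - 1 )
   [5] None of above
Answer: 1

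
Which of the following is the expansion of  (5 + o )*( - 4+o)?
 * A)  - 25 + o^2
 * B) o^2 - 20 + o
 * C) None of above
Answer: B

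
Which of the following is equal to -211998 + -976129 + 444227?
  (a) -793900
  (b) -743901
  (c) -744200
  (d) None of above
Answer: d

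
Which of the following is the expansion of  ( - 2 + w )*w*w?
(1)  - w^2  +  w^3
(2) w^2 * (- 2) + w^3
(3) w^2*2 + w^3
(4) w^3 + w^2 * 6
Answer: 2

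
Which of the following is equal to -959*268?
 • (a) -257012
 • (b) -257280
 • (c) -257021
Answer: a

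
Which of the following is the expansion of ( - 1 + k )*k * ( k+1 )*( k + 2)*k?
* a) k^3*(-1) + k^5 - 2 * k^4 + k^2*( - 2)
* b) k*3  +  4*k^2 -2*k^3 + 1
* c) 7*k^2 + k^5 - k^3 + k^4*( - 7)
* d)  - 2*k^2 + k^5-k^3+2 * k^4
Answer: d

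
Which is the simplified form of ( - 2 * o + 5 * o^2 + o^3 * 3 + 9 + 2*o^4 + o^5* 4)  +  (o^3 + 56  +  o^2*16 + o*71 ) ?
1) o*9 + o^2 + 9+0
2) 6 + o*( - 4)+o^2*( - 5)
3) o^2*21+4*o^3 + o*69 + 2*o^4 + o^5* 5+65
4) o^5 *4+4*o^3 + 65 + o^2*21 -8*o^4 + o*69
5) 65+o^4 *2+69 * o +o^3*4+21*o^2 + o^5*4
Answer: 5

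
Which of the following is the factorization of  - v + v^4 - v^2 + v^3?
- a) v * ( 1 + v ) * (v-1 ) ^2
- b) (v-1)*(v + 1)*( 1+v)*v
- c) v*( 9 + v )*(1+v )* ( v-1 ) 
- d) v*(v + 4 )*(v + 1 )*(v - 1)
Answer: b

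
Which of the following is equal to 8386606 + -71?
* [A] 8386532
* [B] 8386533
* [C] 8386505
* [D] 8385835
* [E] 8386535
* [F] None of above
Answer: E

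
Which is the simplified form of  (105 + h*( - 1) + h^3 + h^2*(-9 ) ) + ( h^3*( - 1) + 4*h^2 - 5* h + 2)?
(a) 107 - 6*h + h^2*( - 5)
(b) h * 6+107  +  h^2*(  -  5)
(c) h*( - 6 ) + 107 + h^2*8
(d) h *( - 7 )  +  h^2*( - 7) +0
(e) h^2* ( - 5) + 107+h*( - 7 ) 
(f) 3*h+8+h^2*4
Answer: a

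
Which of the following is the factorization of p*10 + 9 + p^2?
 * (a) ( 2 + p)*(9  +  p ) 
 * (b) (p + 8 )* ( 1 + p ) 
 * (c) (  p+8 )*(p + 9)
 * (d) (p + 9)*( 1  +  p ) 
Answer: d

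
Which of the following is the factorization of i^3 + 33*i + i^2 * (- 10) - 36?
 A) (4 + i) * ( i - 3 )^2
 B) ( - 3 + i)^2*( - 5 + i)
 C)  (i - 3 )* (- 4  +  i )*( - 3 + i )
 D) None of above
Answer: C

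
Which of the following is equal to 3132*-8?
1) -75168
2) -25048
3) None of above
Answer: 3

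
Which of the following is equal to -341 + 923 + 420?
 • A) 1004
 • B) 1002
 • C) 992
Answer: B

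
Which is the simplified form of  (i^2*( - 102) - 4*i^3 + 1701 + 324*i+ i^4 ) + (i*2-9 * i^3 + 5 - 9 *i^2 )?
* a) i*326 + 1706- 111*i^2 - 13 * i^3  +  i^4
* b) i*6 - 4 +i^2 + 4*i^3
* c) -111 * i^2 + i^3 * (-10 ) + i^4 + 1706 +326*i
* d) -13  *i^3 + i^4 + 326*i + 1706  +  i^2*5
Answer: a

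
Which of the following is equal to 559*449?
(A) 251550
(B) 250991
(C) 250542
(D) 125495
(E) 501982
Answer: B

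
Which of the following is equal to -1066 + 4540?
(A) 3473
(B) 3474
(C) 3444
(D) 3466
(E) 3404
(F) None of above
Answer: B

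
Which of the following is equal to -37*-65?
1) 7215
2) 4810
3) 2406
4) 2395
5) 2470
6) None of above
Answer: 6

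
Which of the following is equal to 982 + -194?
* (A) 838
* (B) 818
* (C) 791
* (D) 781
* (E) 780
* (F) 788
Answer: F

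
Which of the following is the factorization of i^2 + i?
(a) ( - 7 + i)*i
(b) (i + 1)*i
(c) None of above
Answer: b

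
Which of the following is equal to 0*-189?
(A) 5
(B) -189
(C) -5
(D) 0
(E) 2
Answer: D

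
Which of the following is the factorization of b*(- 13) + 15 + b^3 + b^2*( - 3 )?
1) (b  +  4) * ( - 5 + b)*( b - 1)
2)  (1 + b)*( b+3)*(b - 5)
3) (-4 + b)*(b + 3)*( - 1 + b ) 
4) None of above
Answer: 4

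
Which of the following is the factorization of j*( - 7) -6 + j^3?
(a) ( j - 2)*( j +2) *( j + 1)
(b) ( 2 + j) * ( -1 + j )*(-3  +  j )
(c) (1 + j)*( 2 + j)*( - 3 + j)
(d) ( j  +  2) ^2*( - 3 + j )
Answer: c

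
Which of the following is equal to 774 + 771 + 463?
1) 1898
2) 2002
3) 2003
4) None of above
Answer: 4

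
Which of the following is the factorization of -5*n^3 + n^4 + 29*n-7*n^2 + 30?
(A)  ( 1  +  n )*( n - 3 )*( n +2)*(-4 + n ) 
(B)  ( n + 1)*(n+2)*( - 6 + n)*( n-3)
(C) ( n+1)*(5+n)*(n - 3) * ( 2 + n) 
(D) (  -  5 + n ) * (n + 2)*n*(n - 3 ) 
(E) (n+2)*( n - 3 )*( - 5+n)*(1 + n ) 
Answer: E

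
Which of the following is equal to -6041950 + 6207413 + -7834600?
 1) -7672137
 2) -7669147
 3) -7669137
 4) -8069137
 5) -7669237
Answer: 3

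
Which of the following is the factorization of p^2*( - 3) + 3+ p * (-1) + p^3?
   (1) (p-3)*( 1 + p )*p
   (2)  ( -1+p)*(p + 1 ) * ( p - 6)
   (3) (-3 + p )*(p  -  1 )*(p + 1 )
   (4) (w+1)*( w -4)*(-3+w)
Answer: 3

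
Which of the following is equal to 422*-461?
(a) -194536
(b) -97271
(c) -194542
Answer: c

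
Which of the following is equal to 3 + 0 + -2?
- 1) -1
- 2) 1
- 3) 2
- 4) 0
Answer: 2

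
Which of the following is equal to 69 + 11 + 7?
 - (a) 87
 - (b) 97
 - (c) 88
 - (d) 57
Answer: a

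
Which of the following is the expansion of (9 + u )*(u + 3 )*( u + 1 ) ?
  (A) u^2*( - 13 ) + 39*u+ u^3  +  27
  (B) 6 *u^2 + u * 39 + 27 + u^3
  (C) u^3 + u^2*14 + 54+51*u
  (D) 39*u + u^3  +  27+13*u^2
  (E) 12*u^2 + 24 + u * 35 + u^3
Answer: D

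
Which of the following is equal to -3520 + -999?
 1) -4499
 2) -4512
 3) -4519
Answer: 3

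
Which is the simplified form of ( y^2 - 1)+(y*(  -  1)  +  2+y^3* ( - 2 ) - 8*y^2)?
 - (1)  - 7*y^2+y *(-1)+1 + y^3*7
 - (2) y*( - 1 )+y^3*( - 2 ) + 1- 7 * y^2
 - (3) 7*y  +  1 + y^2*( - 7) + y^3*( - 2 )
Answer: 2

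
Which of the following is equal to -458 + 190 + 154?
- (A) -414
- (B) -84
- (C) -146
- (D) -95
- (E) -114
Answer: E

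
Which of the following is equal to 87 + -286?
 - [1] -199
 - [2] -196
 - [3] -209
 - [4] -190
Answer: 1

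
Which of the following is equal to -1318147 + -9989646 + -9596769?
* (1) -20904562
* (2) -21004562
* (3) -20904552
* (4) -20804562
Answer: 1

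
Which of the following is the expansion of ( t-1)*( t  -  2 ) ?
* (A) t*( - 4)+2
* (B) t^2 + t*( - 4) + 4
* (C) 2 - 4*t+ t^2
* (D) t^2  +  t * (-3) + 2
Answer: D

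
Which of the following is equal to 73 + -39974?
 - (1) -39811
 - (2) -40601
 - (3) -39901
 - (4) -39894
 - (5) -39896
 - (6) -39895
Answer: 3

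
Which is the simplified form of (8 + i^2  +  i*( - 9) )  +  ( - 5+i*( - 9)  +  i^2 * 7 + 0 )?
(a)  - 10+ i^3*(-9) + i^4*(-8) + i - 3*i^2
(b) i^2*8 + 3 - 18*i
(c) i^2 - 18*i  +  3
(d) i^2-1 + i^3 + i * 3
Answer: b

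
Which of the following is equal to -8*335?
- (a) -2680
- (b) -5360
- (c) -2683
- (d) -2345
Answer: a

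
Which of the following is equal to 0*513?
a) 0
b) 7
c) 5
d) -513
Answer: a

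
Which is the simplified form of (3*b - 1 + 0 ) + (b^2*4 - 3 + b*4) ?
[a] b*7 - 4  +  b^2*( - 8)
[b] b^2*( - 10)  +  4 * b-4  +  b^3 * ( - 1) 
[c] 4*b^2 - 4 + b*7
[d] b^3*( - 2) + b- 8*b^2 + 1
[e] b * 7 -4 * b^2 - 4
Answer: c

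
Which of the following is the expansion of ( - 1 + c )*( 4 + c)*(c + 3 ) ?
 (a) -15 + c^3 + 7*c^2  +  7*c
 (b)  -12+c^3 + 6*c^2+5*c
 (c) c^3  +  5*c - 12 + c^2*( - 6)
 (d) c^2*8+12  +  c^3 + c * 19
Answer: b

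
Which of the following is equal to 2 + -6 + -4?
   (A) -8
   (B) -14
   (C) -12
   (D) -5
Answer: A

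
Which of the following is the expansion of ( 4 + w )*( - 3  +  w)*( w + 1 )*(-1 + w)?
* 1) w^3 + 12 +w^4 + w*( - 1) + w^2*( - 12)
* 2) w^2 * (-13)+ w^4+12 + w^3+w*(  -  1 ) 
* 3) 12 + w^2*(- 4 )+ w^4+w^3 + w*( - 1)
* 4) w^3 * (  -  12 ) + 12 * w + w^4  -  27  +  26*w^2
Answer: 2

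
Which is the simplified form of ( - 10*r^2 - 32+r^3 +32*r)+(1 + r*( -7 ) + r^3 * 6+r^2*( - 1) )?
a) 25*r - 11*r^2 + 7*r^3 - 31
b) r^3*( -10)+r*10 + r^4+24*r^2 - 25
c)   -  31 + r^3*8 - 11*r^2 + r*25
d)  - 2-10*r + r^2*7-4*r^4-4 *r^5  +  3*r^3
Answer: a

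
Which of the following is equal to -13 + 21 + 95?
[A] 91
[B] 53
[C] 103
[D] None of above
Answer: C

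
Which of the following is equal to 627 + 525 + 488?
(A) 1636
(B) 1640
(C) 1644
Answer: B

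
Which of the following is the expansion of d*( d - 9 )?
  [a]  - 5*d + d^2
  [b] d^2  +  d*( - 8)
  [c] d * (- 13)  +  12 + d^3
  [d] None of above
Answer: d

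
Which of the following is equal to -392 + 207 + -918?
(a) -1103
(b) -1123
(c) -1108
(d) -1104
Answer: a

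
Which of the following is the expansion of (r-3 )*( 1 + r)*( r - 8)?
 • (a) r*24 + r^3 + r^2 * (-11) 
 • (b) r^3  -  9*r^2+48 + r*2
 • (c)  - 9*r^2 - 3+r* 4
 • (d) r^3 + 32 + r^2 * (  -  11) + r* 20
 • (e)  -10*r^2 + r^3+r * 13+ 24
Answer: e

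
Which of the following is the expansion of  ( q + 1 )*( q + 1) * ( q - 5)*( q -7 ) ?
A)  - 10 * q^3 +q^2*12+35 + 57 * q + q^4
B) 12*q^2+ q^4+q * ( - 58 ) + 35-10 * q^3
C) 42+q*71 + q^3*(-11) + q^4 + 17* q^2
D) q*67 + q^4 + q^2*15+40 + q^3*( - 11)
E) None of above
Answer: E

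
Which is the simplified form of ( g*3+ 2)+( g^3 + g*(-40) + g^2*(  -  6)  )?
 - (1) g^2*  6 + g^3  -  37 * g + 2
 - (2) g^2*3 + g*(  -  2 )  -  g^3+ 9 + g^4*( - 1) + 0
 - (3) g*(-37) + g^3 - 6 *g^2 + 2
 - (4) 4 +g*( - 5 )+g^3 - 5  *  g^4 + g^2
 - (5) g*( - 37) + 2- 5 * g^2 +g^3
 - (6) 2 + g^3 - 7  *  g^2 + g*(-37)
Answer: 3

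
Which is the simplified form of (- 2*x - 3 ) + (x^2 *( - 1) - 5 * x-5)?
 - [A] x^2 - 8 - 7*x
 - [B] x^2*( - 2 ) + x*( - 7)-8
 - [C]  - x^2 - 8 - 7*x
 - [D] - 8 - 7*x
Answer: C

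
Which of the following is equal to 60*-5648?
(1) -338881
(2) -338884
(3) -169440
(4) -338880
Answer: 4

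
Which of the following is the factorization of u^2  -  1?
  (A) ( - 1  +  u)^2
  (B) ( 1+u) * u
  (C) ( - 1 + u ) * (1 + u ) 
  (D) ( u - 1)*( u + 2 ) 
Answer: C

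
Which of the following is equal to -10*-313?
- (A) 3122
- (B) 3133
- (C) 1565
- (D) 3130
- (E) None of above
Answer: D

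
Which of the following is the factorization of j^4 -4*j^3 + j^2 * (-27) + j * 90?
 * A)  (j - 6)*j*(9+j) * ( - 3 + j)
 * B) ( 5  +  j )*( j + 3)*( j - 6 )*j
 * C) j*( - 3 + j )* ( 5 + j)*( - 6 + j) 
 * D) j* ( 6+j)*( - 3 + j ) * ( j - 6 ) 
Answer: C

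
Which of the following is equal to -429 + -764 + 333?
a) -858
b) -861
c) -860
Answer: c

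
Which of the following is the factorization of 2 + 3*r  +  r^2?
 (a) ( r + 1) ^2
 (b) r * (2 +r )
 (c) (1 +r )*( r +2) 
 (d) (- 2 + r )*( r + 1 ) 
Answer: c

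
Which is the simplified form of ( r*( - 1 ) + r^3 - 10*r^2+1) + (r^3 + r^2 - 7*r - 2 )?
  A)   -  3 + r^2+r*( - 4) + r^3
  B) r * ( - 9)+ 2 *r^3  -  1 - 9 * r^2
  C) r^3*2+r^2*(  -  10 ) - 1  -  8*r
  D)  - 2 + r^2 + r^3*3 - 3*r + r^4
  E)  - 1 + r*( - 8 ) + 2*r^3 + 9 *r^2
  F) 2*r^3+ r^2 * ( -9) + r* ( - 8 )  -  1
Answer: F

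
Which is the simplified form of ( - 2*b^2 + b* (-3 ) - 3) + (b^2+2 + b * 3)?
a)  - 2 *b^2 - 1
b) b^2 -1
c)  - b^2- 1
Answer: c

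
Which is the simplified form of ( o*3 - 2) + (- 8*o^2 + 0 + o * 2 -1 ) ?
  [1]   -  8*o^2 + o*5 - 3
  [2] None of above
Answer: 1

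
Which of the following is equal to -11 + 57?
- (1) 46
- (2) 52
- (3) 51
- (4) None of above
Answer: 1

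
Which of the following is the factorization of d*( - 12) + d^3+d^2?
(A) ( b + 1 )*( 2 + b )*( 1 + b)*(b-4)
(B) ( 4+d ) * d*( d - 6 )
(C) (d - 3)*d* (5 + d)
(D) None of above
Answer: D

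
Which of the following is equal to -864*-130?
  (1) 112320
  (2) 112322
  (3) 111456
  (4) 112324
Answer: 1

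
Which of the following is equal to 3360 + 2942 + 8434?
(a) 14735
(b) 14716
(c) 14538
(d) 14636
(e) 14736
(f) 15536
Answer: e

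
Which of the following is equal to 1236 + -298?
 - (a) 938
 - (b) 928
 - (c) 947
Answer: a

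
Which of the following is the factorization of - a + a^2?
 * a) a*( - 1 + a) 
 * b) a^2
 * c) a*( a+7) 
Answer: a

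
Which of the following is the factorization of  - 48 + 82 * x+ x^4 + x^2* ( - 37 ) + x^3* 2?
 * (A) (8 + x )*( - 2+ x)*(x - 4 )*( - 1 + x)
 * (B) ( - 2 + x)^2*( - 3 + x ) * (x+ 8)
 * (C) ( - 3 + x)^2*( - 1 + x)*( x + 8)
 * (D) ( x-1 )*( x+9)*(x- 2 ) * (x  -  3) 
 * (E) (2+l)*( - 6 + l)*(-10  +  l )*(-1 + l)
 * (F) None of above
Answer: F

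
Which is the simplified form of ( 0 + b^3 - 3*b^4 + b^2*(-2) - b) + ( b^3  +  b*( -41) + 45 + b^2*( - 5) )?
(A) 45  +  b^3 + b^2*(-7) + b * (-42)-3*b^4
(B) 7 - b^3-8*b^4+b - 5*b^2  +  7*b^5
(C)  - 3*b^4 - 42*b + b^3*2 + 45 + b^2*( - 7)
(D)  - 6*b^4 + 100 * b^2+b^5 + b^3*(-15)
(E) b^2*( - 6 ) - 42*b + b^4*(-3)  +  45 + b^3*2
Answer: C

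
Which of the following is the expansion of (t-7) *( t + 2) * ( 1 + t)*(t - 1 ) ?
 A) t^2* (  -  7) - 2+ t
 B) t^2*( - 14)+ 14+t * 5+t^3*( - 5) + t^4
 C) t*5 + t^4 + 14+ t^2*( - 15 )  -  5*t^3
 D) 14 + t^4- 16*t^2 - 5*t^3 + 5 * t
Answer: C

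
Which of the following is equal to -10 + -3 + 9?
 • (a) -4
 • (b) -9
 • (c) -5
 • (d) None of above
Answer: a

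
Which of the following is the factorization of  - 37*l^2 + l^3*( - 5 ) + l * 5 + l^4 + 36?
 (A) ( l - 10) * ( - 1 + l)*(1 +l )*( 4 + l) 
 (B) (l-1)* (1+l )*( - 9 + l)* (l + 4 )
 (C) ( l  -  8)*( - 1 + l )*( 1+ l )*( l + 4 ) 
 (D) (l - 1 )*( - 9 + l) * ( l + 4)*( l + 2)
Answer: B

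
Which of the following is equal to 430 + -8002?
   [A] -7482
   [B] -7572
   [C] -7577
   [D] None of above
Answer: B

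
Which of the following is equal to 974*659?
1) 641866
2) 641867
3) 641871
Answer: 1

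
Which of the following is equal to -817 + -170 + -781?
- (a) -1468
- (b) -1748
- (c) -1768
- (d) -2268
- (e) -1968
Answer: c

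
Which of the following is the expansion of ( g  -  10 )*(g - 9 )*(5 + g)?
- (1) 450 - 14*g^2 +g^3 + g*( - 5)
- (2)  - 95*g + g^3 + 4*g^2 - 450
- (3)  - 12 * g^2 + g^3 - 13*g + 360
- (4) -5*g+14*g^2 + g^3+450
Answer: 1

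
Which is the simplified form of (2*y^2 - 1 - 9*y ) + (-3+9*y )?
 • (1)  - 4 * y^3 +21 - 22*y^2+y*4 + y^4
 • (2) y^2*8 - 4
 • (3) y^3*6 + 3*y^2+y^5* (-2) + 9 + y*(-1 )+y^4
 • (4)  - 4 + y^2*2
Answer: 4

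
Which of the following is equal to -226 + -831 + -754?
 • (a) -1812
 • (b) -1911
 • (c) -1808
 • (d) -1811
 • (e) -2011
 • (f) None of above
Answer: d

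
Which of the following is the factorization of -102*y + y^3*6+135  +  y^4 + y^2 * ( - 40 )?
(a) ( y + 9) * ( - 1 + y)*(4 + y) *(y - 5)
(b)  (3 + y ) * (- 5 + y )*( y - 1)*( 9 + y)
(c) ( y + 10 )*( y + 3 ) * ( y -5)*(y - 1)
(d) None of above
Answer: b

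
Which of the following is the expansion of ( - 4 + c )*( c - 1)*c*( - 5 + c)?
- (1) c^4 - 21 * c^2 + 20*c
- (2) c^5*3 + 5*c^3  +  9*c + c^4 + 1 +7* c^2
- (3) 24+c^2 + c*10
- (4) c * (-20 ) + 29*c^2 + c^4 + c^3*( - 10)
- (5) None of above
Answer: 4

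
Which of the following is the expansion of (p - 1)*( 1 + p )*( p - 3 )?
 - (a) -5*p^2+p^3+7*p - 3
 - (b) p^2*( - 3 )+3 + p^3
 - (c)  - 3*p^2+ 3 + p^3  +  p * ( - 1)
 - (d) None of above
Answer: c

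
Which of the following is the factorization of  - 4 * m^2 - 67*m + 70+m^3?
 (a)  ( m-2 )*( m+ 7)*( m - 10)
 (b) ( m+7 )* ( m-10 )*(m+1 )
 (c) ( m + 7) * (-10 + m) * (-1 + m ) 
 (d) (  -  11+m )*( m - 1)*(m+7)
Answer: c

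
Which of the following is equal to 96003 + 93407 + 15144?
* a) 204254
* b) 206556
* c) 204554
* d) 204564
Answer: c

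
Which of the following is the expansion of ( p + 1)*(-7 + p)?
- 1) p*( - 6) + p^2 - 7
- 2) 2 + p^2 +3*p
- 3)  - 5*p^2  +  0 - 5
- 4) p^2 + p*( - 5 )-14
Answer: 1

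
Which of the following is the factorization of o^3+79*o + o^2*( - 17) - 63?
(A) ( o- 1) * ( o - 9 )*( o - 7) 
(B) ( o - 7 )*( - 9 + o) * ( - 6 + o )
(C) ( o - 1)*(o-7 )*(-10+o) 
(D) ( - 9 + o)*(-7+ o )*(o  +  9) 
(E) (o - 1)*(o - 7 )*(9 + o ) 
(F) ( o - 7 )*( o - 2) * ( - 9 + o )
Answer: A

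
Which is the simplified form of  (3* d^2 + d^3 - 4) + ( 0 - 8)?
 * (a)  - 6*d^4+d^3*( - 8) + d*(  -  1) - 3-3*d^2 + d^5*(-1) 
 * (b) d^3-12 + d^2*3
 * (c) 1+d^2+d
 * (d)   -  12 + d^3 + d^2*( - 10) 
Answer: b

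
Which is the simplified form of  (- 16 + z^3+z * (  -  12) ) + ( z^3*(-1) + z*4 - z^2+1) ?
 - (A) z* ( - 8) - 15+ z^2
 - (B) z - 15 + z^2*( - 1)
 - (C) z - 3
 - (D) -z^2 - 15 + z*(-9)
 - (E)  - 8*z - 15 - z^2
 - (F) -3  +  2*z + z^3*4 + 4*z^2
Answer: E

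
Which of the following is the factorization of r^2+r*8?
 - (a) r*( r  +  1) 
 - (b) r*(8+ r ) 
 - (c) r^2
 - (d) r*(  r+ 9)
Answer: b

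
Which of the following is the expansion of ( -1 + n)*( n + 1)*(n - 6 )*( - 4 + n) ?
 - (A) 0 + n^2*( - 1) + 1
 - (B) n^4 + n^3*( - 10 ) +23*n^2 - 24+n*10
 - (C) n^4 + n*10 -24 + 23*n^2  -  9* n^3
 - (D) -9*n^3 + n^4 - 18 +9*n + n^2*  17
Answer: B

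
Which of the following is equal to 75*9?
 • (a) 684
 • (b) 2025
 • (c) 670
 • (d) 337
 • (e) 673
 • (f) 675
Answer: f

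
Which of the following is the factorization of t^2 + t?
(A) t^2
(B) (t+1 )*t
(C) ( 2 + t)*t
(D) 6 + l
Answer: B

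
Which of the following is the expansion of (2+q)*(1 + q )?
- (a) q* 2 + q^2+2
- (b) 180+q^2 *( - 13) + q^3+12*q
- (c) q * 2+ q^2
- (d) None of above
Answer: d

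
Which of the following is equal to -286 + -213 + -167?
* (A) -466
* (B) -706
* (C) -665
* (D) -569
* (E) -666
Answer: E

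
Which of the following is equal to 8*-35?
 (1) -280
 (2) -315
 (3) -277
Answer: 1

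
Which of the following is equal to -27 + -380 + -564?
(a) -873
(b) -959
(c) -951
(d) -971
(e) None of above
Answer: d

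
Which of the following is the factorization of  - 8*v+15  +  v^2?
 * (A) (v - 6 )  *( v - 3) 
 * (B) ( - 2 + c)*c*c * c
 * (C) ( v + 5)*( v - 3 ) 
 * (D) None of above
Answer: D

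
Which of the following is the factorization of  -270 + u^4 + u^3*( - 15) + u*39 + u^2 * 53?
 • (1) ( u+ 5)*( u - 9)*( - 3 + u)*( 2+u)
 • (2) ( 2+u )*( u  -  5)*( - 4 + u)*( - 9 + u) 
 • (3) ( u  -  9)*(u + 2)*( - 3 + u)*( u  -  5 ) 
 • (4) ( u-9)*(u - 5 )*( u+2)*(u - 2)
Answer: 3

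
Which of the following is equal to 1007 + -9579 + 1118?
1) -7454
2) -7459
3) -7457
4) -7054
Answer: 1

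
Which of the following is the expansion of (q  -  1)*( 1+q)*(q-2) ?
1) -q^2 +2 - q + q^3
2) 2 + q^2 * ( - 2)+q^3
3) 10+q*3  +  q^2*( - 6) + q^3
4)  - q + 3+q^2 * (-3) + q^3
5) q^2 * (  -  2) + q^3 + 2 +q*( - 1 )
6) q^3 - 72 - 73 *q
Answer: 5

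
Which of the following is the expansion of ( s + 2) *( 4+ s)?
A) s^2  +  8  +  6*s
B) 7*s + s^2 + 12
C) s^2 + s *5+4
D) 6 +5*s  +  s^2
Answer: A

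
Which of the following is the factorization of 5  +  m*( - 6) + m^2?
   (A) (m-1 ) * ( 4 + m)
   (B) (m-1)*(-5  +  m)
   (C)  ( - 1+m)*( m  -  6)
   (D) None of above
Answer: B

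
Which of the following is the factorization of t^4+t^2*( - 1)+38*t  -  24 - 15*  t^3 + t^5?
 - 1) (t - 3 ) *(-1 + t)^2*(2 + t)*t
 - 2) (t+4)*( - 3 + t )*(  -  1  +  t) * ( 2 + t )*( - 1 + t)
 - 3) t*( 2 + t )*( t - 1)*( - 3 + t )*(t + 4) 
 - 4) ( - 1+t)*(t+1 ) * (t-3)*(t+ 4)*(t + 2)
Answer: 2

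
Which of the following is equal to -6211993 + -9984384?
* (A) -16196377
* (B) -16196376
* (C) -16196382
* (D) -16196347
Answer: A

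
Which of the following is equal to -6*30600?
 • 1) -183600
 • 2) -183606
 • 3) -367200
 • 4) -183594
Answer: 1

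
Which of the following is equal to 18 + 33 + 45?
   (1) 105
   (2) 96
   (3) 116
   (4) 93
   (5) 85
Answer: 2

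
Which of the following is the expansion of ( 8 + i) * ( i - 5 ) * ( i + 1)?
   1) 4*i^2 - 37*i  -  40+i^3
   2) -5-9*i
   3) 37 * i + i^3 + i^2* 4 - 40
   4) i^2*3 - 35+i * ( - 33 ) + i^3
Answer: 1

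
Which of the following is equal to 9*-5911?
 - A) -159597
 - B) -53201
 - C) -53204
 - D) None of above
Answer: D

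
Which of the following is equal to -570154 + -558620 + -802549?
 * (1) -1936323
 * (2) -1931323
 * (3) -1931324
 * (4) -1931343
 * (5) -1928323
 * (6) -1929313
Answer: 2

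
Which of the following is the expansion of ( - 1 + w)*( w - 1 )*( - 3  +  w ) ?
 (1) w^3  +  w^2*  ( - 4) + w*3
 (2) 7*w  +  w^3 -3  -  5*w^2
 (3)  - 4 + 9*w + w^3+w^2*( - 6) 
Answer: 2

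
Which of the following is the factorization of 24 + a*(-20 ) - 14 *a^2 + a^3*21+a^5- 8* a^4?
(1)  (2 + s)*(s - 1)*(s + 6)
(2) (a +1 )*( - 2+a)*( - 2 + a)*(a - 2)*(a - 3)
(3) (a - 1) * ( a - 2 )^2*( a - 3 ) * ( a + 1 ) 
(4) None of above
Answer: 2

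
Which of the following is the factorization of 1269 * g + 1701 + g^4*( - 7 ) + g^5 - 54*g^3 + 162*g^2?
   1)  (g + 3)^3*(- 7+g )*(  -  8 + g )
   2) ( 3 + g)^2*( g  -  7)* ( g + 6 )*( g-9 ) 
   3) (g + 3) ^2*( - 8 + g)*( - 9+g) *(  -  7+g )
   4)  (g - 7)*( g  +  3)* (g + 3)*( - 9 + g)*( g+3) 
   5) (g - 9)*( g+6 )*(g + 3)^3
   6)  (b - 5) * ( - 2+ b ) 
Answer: 4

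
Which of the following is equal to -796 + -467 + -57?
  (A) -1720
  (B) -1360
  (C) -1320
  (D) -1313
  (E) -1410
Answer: C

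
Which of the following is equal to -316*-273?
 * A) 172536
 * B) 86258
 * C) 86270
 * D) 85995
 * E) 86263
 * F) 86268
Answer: F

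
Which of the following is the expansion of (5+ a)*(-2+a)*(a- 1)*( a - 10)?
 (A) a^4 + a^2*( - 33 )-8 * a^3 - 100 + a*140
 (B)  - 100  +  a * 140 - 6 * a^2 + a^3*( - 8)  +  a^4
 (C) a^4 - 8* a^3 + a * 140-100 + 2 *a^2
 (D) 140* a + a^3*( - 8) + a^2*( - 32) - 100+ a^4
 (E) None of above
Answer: A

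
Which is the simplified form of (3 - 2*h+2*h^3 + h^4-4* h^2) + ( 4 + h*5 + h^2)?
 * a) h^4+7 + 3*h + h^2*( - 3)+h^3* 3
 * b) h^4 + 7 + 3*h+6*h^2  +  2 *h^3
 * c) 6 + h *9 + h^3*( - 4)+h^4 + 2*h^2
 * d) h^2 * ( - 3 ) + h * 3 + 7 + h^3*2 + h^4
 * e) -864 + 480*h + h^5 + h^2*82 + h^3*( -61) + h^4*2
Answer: d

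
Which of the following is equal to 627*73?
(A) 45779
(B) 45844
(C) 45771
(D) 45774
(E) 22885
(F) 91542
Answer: C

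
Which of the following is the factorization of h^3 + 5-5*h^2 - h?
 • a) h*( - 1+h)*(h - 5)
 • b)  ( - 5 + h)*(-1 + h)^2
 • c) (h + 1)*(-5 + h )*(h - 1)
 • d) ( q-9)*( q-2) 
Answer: c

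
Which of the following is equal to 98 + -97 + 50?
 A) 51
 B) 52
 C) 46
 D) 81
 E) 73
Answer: A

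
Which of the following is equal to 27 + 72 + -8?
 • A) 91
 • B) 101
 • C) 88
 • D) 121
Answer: A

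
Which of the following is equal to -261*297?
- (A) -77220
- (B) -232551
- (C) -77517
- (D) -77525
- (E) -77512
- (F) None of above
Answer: C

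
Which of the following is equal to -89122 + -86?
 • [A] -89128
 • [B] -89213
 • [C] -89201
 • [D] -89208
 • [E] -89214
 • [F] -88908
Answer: D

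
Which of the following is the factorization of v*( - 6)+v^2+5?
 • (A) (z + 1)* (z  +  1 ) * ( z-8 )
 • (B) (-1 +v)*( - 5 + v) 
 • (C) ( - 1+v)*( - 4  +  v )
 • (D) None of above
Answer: B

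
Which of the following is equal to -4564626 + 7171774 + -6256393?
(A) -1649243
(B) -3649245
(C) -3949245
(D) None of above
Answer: B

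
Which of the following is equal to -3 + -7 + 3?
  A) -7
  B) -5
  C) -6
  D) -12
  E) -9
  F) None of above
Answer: A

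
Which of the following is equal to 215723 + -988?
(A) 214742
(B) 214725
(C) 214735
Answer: C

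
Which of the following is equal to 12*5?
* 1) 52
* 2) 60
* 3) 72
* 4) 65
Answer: 2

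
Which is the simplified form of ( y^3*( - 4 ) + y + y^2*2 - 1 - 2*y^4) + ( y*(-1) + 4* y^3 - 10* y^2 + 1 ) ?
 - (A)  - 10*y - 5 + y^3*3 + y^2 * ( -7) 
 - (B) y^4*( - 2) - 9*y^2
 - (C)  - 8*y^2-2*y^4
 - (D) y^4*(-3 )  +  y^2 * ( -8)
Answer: C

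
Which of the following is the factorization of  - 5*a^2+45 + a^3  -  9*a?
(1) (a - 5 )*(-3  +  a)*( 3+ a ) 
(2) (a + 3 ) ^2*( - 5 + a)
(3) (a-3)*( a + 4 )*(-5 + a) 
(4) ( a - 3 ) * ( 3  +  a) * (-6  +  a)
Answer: 1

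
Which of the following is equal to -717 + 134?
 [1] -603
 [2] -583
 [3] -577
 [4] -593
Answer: 2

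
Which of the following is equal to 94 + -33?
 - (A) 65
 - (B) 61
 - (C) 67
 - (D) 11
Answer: B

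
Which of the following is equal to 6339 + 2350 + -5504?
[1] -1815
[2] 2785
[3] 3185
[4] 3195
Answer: 3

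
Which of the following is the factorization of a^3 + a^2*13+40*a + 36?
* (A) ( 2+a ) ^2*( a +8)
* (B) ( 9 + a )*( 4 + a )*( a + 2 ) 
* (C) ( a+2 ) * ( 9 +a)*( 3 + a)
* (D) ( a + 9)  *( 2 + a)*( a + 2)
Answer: D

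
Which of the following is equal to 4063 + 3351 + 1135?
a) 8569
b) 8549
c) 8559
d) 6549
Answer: b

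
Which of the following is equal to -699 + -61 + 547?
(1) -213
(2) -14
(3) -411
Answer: 1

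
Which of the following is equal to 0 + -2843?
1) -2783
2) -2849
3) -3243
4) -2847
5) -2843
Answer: 5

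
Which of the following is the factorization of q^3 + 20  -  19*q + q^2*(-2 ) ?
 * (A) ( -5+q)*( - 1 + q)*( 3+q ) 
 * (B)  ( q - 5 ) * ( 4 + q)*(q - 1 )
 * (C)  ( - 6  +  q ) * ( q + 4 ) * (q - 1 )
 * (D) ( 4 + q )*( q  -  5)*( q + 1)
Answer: B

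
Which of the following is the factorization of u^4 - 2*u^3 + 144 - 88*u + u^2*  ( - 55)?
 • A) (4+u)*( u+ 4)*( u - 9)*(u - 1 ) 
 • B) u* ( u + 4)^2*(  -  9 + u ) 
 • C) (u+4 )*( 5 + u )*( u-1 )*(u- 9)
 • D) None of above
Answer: A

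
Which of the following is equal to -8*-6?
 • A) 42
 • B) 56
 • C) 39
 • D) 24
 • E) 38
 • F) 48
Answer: F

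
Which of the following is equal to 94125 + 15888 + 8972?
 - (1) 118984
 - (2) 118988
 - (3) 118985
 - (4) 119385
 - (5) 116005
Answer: 3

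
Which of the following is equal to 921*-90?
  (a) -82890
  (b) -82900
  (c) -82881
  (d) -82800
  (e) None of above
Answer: a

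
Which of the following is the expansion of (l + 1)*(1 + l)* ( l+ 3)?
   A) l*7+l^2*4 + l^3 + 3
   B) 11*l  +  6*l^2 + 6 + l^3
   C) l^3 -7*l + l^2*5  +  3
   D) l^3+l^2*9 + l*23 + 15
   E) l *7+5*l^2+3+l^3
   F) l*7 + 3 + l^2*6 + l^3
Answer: E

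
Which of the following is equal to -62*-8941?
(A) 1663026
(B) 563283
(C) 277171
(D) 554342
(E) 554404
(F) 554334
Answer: D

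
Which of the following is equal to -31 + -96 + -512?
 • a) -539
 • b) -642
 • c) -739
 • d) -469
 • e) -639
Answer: e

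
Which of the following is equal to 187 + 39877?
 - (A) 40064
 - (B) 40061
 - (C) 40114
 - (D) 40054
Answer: A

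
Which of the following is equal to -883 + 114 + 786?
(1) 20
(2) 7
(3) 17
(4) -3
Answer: 3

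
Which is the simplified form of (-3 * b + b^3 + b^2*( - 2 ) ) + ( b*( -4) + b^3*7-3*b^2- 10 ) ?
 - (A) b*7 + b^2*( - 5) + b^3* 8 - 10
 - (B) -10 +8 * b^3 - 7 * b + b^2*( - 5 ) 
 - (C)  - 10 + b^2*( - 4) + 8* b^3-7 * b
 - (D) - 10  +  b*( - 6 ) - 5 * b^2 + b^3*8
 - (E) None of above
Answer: B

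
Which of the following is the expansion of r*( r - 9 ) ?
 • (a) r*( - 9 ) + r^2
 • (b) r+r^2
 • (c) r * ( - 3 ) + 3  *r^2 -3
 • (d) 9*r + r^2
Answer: a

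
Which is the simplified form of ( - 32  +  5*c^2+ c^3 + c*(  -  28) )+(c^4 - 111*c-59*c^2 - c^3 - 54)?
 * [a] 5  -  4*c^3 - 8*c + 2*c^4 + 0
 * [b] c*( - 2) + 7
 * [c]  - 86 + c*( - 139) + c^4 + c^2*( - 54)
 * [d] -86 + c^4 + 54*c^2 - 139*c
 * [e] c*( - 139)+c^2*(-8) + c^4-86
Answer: c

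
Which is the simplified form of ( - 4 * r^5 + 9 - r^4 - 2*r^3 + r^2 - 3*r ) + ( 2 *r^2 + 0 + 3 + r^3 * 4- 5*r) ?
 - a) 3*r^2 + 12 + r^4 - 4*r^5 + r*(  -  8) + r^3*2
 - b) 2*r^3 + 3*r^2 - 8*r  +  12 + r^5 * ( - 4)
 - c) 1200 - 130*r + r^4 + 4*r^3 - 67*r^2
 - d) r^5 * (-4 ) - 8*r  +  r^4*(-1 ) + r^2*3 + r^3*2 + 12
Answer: d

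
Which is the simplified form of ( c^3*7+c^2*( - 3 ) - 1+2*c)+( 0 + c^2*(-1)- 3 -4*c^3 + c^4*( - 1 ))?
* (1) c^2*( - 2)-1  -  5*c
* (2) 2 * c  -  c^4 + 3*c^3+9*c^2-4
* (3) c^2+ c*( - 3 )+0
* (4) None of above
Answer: 4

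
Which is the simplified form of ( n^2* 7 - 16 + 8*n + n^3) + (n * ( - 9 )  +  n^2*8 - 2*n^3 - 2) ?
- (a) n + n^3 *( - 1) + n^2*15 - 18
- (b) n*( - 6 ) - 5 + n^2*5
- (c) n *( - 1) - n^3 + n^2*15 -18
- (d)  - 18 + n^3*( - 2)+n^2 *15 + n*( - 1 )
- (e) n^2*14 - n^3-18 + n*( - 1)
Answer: c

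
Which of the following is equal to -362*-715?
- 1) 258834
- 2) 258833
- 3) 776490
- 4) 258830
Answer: 4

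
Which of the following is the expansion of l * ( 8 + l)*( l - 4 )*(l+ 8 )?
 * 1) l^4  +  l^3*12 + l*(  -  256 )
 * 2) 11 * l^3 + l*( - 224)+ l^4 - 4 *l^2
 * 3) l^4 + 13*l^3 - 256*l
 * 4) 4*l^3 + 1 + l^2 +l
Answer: 1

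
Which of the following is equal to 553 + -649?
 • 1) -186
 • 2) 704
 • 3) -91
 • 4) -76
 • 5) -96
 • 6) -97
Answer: 5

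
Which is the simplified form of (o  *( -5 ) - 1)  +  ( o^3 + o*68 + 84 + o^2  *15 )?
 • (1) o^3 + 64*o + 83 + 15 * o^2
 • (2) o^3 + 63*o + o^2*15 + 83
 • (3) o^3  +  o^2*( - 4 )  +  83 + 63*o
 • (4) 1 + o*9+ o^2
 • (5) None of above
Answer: 2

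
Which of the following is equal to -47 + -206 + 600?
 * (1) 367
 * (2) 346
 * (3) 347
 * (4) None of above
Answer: 3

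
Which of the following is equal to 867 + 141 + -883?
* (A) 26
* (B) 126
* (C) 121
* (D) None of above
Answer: D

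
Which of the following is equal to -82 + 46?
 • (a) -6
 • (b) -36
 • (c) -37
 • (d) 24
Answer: b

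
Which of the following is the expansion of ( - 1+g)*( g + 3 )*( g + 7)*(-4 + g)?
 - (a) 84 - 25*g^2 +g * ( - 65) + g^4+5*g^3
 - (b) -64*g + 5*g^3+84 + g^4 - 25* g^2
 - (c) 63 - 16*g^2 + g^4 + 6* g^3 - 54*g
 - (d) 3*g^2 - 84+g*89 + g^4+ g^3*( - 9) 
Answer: a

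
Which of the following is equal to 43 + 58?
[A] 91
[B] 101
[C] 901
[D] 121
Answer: B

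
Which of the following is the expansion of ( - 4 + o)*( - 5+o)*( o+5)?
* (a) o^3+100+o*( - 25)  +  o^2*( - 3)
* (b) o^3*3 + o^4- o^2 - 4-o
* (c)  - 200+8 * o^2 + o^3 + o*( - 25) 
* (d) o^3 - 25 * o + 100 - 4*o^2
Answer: d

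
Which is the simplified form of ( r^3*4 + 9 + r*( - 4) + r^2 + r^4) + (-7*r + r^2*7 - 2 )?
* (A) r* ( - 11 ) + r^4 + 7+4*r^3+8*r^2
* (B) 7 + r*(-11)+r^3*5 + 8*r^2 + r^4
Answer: A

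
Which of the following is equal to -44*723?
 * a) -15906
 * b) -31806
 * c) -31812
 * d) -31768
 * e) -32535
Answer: c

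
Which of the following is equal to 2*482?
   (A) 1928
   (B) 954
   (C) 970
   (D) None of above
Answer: D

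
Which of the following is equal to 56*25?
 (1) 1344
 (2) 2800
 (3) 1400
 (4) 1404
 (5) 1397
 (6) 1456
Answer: 3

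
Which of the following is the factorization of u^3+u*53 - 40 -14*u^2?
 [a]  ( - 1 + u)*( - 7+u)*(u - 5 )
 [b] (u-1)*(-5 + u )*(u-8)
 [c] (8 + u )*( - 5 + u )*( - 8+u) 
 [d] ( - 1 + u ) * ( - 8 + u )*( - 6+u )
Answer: b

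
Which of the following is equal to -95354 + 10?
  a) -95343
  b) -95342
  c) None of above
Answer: c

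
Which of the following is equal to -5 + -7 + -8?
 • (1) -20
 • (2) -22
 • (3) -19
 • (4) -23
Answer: 1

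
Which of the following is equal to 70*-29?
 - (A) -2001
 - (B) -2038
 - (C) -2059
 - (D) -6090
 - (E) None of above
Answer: E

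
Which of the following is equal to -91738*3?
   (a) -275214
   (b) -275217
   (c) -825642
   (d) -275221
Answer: a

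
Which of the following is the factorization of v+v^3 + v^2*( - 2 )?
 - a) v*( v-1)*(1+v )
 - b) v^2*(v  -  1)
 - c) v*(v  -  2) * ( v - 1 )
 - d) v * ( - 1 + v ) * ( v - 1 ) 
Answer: d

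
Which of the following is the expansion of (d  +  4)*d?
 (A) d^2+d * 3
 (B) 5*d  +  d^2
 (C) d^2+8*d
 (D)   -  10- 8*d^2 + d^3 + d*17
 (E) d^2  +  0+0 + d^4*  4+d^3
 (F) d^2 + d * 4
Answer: F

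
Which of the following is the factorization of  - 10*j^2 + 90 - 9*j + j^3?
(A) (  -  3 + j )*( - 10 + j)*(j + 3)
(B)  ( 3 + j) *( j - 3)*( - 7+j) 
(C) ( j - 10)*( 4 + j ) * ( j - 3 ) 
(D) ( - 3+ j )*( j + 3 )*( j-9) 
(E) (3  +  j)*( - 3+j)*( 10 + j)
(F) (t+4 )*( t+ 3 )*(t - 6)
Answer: A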